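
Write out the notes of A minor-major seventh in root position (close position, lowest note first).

A minor-major seventh is A–C–E–G#. Root position puts the root (A) in the bass, with the remaining tones above: A, C, E, G#.

A, C, E, G#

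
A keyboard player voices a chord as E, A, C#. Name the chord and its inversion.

A major, second inversion

Reducing to letter names: E, A, C#. These stack in thirds as A–C#–E — an A major triad.
The lowest note is E, the fifth of the chord, so this is second inversion (figured bass 6/4).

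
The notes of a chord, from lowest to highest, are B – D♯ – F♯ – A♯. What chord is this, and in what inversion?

Reducing to letter names: B, D#, F#, A#. These stack in thirds as B–D#–F#–A# — a B major seventh chord.
B is the root of B major seventh; root in the bass means root position (figured bass 7).

B major seventh, root position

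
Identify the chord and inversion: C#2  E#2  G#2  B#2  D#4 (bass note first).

C# major ninth, root position

The pitch classes C#, E#, G#, B#, D# arrange in thirds as C#–E#–G#–B#–D#: a C# major ninth chord.
With the root (C#) in the bass, the chord is in root position.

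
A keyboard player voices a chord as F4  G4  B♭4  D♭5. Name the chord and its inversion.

G half-diminished seventh, third inversion

The distinct note names are F, G, Bb, Db. Stacked in thirds they read G–Bb–Db–F, which is a half-diminished seventh chord on G.
With the seventh (F) in the bass, the chord is in third inversion (figured bass 4/2).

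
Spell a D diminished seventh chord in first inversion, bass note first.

Spelling D diminished seventh: D–F–Ab–Cb. In first inversion the third is bass, giving F, Ab, Cb, D from the bottom.

F, Ab, Cb, D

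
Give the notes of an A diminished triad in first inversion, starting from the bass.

C, Eb, A

Spelling A diminished: A–C–Eb. In first inversion the third is bass, giving C, Eb, A from the bottom.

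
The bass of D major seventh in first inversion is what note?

F#

In first inversion the third is lowest. For D major seventh (D–F#–A–C#) that is F#.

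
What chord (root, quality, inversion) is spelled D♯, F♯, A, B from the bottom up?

B dominant seventh, first inversion

Reducing to letter names: D#, F#, A, B. These stack in thirds as B–D#–F#–A — a B dominant seventh chord.
With the third (D#) in the bass, the chord is in first inversion (figured bass 6/5).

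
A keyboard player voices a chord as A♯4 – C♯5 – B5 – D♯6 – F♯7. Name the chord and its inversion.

The distinct note names are A#, C#, B, D#, F#. Stacked in thirds they read B–D#–F#–A#–C#, which is a major ninth chord on B.
The lowest note is A#, the seventh of the chord, so this is third inversion.

B major ninth, third inversion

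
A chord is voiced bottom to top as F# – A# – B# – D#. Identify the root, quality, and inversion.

B# half-diminished seventh, second inversion

The distinct note names are F#, A#, B#, D#. Stacked in thirds they read B#–D#–F#–A#, which is a half-diminished seventh chord on B#.
F# is the fifth of B# half-diminished seventh; fifth in the bass means second inversion (figured bass 4/3).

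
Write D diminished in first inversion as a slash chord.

Ddim/F

First inversion of D diminished has the third (F) in the bass. As a slash chord: Ddim/F.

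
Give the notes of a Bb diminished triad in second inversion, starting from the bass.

Fb, Bb, Db

The chord tones are Bb–Db–Fb. With the fifth (Fb) lowest for second inversion: Fb, Bb, Db.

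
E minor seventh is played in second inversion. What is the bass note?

The fifth of E minor seventh (E–G–B–D) is B; that is the bass in second inversion.

B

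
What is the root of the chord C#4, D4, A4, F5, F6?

D

C#, D, A, F are the tones of a D minor-major seventh chord (D–F–A–C#), making D the root.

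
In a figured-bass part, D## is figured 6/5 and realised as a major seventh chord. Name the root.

The figures 6/5 mean the third of the chord is in the bass. If D## is the third of a major seventh chord, the root is B# (chord tones B#–D##–F##–A##).

B#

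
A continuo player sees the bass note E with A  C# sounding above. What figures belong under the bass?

6/4

The notes E, A, C# stack in thirds as A–C#–E — an A major triad. The bass E is the fifth, so this is second inversion: figured 6/4.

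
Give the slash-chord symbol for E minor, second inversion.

Second inversion of E minor has the fifth (B) in the bass. As a slash chord: Em/B.

Em/B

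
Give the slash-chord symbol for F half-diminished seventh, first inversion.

Fø7/Ab

First inversion of F half-diminished seventh has the third (Ab) in the bass. As a slash chord: Fø7/Ab.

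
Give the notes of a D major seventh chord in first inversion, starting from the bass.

F#, A, C#, D

The chord tones are D–F#–A–C#. With the third (F#) lowest for first inversion: F#, A, C#, D.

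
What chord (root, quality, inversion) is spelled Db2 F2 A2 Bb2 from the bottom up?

Bb minor-major seventh, first inversion

The distinct note names are Db, F, A, Bb. Stacked in thirds they read Bb–Db–F–A, which is a minor-major seventh chord on Bb.
The lowest note is Db, the third of the chord, so this is first inversion (figured bass 6/5).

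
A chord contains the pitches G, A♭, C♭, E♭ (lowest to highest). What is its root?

The distinct letter names are G, Ab, Cb, Eb. Arranged as a stack of thirds they read Ab–Cb–Eb–G, so Ab is the root (an Ab minor-major seventh chord).

Ab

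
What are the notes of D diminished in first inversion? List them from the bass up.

Spelling D diminished: D–F–Ab. In first inversion the third is bass, giving F, Ab, D from the bottom.

F, Ab, D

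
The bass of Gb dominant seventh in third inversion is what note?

Gb dominant seventh is Gb–Bb–Db–Fb. Third inversion places the seventh in the bass: Fb.

Fb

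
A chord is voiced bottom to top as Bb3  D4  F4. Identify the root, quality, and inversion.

The distinct note names are Bb, D, F. Stacked in thirds they read Bb–D–F, which is a major triad on Bb.
With the root (Bb) in the bass, the chord is in root position (figured bass 5/3).

Bb major, root position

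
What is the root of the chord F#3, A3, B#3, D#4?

B#

The distinct letter names are F#, A, B#, D#. Arranged as a stack of thirds they read B#–D#–F#–A, so B# is the root (a B# diminished seventh chord).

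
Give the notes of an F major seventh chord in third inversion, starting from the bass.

F major seventh is F–A–C–E. Third inversion puts the seventh (E) in the bass, with the remaining tones above: E, F, A, C.

E, F, A, C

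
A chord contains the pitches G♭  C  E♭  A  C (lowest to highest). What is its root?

Gb, C, Eb, A are the tones of an A diminished seventh chord (A–C–Eb–Gb), making A the root.

A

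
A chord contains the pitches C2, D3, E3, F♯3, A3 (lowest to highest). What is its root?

Reordering C, D, E, F#, A into stacked thirds gives D–F#–A–C–E; the bottom of that stack, D, is the root.

D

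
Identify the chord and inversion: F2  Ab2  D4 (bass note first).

Reducing to letter names: F, Ab, D. These stack in thirds as D–F–Ab — a D diminished triad.
The lowest note is F, the third of the chord, so this is first inversion (figured bass 6).

D diminished, first inversion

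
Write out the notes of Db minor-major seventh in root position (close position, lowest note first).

Db, Fb, Ab, C

The chord tones are Db–Fb–Ab–C. With the root (Db) lowest for root position: Db, Fb, Ab, C.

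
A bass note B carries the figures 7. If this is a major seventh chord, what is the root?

The figures 7 mean the root of the chord is in the bass. If B is the root of a major seventh chord, the root is B (chord tones B–D#–F#–A#).

B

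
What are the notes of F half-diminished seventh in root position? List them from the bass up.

Spelling F half-diminished seventh: F–Ab–Cb–Eb. In root position the root is bass, giving F, Ab, Cb, Eb from the bottom.

F, Ab, Cb, Eb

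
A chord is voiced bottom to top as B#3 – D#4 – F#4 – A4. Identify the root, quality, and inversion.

B# diminished seventh, root position

The pitch classes B#, D#, F#, A arrange in thirds as B#–D#–F#–A: a B# diminished seventh chord.
B# is the root of B# diminished seventh; root in the bass means root position (figured bass 7).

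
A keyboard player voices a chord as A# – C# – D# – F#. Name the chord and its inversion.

The pitch classes A#, C#, D#, F# arrange in thirds as D#–F#–A#–C#: a D# minor seventh chord.
With the fifth (A#) in the bass, the chord is in second inversion (figured bass 4/3).

D# minor seventh, second inversion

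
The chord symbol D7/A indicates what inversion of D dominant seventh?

second inversion

D7/A means D dominant seventh with A in the bass. A is the fifth of D dominant seventh (D–F#–A–C), so this is second inversion.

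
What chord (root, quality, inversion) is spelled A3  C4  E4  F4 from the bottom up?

F major seventh, first inversion

Reducing to letter names: A, C, E, F. These stack in thirds as F–A–C–E — an F major seventh chord.
With the third (A) in the bass, the chord is in first inversion (figured bass 6/5).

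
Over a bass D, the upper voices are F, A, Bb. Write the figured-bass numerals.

6/5

The notes D, F, A, Bb stack in thirds as Bb–D–F–A — a Bb major seventh chord. The bass D is the third, so this is first inversion: figured 6/5.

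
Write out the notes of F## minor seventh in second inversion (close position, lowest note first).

C##, E#, F##, A#

F## minor seventh is F##–A#–C##–E#. Second inversion puts the fifth (C##) in the bass, with the remaining tones above: C##, E#, F##, A#.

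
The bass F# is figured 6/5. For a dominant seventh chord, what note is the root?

D

The figures 6/5 mean the third of the chord is in the bass. If F# is the third of a dominant seventh chord, the root is D (chord tones D–F#–A–C).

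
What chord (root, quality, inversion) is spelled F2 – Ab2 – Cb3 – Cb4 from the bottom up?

F diminished, root position

The pitch classes F, Ab, Cb arrange in thirds as F–Ab–Cb: an F diminished triad.
F is the root of F diminished; root in the bass means root position (figured bass 5/3).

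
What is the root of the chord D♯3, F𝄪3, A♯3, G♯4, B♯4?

G#

The distinct letter names are D#, F##, A#, G#, B#. Arranged as a stack of thirds they read G#–B#–D#–F##–A#, so G# is the root (a G# major ninth chord).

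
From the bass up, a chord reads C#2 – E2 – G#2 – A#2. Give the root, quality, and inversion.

A# half-diminished seventh, first inversion

The distinct note names are C#, E, G#, A#. Stacked in thirds they read A#–C#–E–G#, which is a half-diminished seventh chord on A#.
The lowest note is C#, the third of the chord, so this is first inversion (figured bass 6/5).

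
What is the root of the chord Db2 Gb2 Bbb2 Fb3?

Gb

Db, Gb, Bbb, Fb are the tones of a Gb minor seventh chord (Gb–Bbb–Db–Fb), making Gb the root.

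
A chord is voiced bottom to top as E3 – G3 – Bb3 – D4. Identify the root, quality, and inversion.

E half-diminished seventh, root position

The distinct note names are E, G, Bb, D. Stacked in thirds they read E–G–Bb–D, which is a half-diminished seventh chord on E.
With the root (E) in the bass, the chord is in root position (figured bass 7).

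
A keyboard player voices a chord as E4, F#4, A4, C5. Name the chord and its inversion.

Reducing to letter names: E, F#, A, C. These stack in thirds as F#–A–C–E — an F# half-diminished seventh chord.
E is the seventh of F# half-diminished seventh; seventh in the bass means third inversion (figured bass 4/2).

F# half-diminished seventh, third inversion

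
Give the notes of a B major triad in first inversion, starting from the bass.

The chord tones are B–D#–F#. With the third (D#) lowest for first inversion: D#, F#, B.

D#, F#, B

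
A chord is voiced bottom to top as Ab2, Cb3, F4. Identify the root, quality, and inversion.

F diminished, first inversion

The pitch classes Ab, Cb, F arrange in thirds as F–Ab–Cb: an F diminished triad.
The lowest note is Ab, the third of the chord, so this is first inversion (figured bass 6).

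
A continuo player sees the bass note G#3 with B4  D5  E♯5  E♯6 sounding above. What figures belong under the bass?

6/5

The notes G#, B, D, E# stack in thirds as E#–G#–B–D — an E# diminished seventh chord. The bass G# is the third, so this is first inversion: figured 6/5.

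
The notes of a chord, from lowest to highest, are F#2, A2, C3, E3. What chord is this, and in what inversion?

F# half-diminished seventh, root position

Reducing to letter names: F#, A, C, E. These stack in thirds as F#–A–C–E — an F# half-diminished seventh chord.
F# is the root of F# half-diminished seventh; root in the bass means root position (figured bass 7).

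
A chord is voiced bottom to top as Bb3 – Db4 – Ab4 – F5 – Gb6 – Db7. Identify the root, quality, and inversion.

The distinct note names are Bb, Db, Ab, F, Gb. Stacked in thirds they read Gb–Bb–Db–F–Ab, which is a major ninth chord on Gb.
With the third (Bb) in the bass, the chord is in first inversion.

Gb major ninth, first inversion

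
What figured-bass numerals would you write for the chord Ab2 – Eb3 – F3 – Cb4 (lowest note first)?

The notes Ab, Eb, F, Cb stack in thirds as F–Ab–Cb–Eb — an F half-diminished seventh chord. The bass Ab is the third, so this is first inversion: figured 6/5.

6/5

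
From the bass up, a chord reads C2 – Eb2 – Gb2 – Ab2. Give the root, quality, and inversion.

Ab dominant seventh, first inversion

The distinct note names are C, Eb, Gb, Ab. Stacked in thirds they read Ab–C–Eb–Gb, which is a dominant seventh chord on Ab.
With the third (C) in the bass, the chord is in first inversion (figured bass 6/5).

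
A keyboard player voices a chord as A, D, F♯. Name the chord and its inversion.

D major, second inversion

The distinct note names are A, D, F#. Stacked in thirds they read D–F#–A, which is a major triad on D.
The lowest note is A, the fifth of the chord, so this is second inversion (figured bass 6/4).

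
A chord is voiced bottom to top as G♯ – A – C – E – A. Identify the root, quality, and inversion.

A minor-major seventh, third inversion

Reducing to letter names: G#, A, C, E. These stack in thirds as A–C–E–G# — an A minor-major seventh chord.
The lowest note is G#, the seventh of the chord, so this is third inversion (figured bass 4/2).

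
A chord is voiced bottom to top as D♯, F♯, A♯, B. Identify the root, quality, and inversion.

The distinct note names are D#, F#, A#, B. Stacked in thirds they read B–D#–F#–A#, which is a major seventh chord on B.
With the third (D#) in the bass, the chord is in first inversion (figured bass 6/5).

B major seventh, first inversion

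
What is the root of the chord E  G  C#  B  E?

C#

The distinct letter names are E, G, C#, B. Arranged as a stack of thirds they read C#–E–G–B, so C# is the root (a C# half-diminished seventh chord).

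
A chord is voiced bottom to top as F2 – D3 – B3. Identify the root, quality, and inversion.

Reducing to letter names: F, D, B. These stack in thirds as B–D–F — a B diminished triad.
F is the fifth of B diminished; fifth in the bass means second inversion (figured bass 6/4).

B diminished, second inversion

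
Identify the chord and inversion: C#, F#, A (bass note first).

F# minor, second inversion

The distinct note names are C#, F#, A. Stacked in thirds they read F#–A–C#, which is a minor triad on F#.
The lowest note is C#, the fifth of the chord, so this is second inversion (figured bass 6/4).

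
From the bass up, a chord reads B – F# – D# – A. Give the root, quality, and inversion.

Reducing to letter names: B, F#, D#, A. These stack in thirds as B–D#–F#–A — a B dominant seventh chord.
The lowest note is B, the root of the chord, so this is root position (figured bass 7).

B dominant seventh, root position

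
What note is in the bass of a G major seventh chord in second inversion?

D

The fifth of G major seventh (G–B–D–F#) is D; that is the bass in second inversion.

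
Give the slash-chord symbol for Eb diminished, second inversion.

Second inversion of Eb diminished has the fifth (Bbb) in the bass. As a slash chord: Ebdim/Bbb.

Ebdim/Bbb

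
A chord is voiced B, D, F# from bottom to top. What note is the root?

B

The distinct letter names are B, D, F#. Arranged as a stack of thirds they read B–D–F#, so B is the root (a B minor triad).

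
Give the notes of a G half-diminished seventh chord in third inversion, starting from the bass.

F, G, Bb, Db

The chord tones are G–Bb–Db–F. With the seventh (F) lowest for third inversion: F, G, Bb, Db.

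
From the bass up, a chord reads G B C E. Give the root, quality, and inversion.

The pitch classes G, B, C, E arrange in thirds as C–E–G–B: a C major seventh chord.
G is the fifth of C major seventh; fifth in the bass means second inversion (figured bass 4/3).

C major seventh, second inversion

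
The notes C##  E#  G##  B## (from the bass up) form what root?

The distinct letter names are C##, E#, G##, B##. Arranged as a stack of thirds they read C##–E#–G##–B##, so C## is the root (a C## minor-major seventh chord).

C##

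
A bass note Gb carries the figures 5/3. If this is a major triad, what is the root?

The figures 5/3 mean the root of the chord is in the bass. If Gb is the root of a major triad, the root is Gb (chord tones Gb–Bb–Db).

Gb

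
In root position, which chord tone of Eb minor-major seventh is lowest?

Eb

Eb minor-major seventh is Eb–Gb–Bb–D. Root position places the root in the bass: Eb.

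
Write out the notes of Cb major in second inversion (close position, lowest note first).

Cb major is Cb–Eb–Gb. Second inversion puts the fifth (Gb) in the bass, with the remaining tones above: Gb, Cb, Eb.

Gb, Cb, Eb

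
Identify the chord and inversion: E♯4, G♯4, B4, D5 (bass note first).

Reducing to letter names: E#, G#, B, D. These stack in thirds as E#–G#–B–D — an E# diminished seventh chord.
With the root (E#) in the bass, the chord is in root position (figured bass 7).

E# diminished seventh, root position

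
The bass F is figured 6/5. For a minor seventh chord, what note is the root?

The figures 6/5 mean the third of the chord is in the bass. If F is the third of a minor seventh chord, the root is D (chord tones D–F–A–C).

D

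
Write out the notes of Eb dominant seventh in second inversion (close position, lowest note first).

Bb, Db, Eb, G

Spelling Eb dominant seventh: Eb–G–Bb–Db. In second inversion the fifth is bass, giving Bb, Db, Eb, G from the bottom.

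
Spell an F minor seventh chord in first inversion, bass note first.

Spelling F minor seventh: F–Ab–C–Eb. In first inversion the third is bass, giving Ab, C, Eb, F from the bottom.

Ab, C, Eb, F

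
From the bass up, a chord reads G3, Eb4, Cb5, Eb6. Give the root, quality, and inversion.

The distinct note names are G, Eb, Cb. Stacked in thirds they read Cb–Eb–G, which is an augmented triad on Cb.
With the fifth (G) in the bass, the chord is in second inversion (figured bass 6/4).

Cb augmented, second inversion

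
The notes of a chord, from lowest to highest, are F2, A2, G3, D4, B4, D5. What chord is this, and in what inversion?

G dominant ninth, third inversion

The pitch classes F, A, G, D, B arrange in thirds as G–B–D–F–A: a G dominant ninth chord.
With the seventh (F) in the bass, the chord is in third inversion.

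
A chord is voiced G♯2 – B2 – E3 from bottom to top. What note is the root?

Reordering G#, B, E into stacked thirds gives E–G#–B; the bottom of that stack, E, is the root.

E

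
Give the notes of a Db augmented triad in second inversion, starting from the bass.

A, Db, F

Spelling Db augmented: Db–F–A. In second inversion the fifth is bass, giving A, Db, F from the bottom.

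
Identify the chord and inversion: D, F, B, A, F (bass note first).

The distinct note names are D, F, B, A. Stacked in thirds they read B–D–F–A, which is a half-diminished seventh chord on B.
D is the third of B half-diminished seventh; third in the bass means first inversion (figured bass 6/5).

B half-diminished seventh, first inversion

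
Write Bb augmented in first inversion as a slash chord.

First inversion of Bb augmented has the third (D) in the bass. As a slash chord: Bbaug/D.

Bbaug/D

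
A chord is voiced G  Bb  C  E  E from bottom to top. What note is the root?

C

The distinct letter names are G, Bb, C, E. Arranged as a stack of thirds they read C–E–G–Bb, so C is the root (a C dominant seventh chord).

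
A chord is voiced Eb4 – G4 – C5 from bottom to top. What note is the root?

C

Reordering Eb, G, C into stacked thirds gives C–Eb–G; the bottom of that stack, C, is the root.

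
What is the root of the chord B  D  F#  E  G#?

E

B, D, F#, E, G# are the tones of an E dominant ninth chord (E–G#–B–D–F#), making E the root.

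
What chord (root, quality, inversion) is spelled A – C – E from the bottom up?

A minor, root position

Reducing to letter names: A, C, E. These stack in thirds as A–C–E — an A minor triad.
A is the root of A minor; root in the bass means root position (figured bass 5/3).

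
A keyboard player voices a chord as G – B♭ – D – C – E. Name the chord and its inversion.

C dominant ninth, second inversion

Reducing to letter names: G, Bb, D, C, E. These stack in thirds as C–E–G–Bb–D — a C dominant ninth chord.
The lowest note is G, the fifth of the chord, so this is second inversion.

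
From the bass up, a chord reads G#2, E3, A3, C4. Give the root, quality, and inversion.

The distinct note names are G#, E, A, C. Stacked in thirds they read A–C–E–G#, which is a minor-major seventh chord on A.
G# is the seventh of A minor-major seventh; seventh in the bass means third inversion (figured bass 4/2).

A minor-major seventh, third inversion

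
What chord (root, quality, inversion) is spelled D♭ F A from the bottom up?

Db augmented, root position

The pitch classes Db, F, A arrange in thirds as Db–F–A: a Db augmented triad.
Db is the root of Db augmented; root in the bass means root position (figured bass 5/3).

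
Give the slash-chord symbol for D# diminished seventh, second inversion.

D#dim7/A

Second inversion of D# diminished seventh has the fifth (A) in the bass. As a slash chord: D#dim7/A.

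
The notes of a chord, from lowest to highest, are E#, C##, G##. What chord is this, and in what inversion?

Reducing to letter names: E#, C##, G##. These stack in thirds as C##–E#–G## — a C## minor triad.
E# is the third of C## minor; third in the bass means first inversion (figured bass 6).

C## minor, first inversion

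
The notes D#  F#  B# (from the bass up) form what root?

B#

The distinct letter names are D#, F#, B#. Arranged as a stack of thirds they read B#–D#–F#, so B# is the root (a B# diminished triad).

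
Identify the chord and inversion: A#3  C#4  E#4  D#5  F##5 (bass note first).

The pitch classes A#, C#, E#, D#, F## arrange in thirds as D#–F##–A#–C#–E#: a D# dominant ninth chord.
The lowest note is A#, the fifth of the chord, so this is second inversion.

D# dominant ninth, second inversion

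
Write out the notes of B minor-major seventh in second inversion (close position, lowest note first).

F#, A#, B, D

The chord tones are B–D–F#–A#. With the fifth (F#) lowest for second inversion: F#, A#, B, D.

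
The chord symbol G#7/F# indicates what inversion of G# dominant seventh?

third inversion

G#7/F# means G# dominant seventh with F# in the bass. F# is the seventh of G# dominant seventh (G#–B#–D#–F#), so this is third inversion.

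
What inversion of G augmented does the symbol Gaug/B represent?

Gaug/B means G augmented with B in the bass. B is the third of G augmented (G–B–D#), so this is first inversion.

first inversion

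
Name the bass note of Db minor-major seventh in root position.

In root position the root is lowest. For Db minor-major seventh (Db–Fb–Ab–C) that is Db.

Db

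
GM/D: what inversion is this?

second inversion

GM/D means G major with D in the bass. D is the fifth of G major (G–B–D), so this is second inversion.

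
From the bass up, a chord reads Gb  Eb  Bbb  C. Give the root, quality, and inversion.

C diminished seventh, second inversion

The pitch classes Gb, Eb, Bbb, C arrange in thirds as C–Eb–Gb–Bbb: a C diminished seventh chord.
Gb is the fifth of C diminished seventh; fifth in the bass means second inversion (figured bass 4/3).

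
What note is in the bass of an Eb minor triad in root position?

Eb minor is Eb–Gb–Bb. Root position places the root in the bass: Eb.

Eb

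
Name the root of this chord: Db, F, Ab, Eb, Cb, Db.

Db

The distinct letter names are Db, F, Ab, Eb, Cb. Arranged as a stack of thirds they read Db–F–Ab–Cb–Eb, so Db is the root (a Db dominant ninth chord).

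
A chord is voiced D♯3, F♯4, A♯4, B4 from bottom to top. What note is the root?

B

The distinct letter names are D#, F#, A#, B. Arranged as a stack of thirds they read B–D#–F#–A#, so B is the root (a B major seventh chord).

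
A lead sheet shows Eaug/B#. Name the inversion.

second inversion

Eaug/B# means E augmented with B# in the bass. B# is the fifth of E augmented (E–G#–B#), so this is second inversion.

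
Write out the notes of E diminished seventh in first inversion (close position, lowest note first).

G, Bb, Db, E

Spelling E diminished seventh: E–G–Bb–Db. In first inversion the third is bass, giving G, Bb, Db, E from the bottom.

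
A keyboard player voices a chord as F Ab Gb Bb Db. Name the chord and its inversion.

Gb major ninth, third inversion

The distinct note names are F, Ab, Gb, Bb, Db. Stacked in thirds they read Gb–Bb–Db–F–Ab, which is a major ninth chord on Gb.
The lowest note is F, the seventh of the chord, so this is third inversion.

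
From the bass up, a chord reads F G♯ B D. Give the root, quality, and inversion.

G# diminished seventh, third inversion

The distinct note names are F, G#, B, D. Stacked in thirds they read G#–B–D–F, which is a diminished seventh chord on G#.
F is the seventh of G# diminished seventh; seventh in the bass means third inversion (figured bass 4/2).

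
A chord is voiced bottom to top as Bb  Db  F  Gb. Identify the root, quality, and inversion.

The distinct note names are Bb, Db, F, Gb. Stacked in thirds they read Gb–Bb–Db–F, which is a major seventh chord on Gb.
With the third (Bb) in the bass, the chord is in first inversion (figured bass 6/5).

Gb major seventh, first inversion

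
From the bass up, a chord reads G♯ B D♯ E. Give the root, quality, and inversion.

Reducing to letter names: G#, B, D#, E. These stack in thirds as E–G#–B–D# — an E major seventh chord.
The lowest note is G#, the third of the chord, so this is first inversion (figured bass 6/5).

E major seventh, first inversion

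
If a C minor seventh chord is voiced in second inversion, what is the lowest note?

G

In second inversion the fifth is lowest. For C minor seventh (C–Eb–G–Bb) that is G.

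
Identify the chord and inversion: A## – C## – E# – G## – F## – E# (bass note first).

F## dominant ninth, first inversion

The distinct note names are A##, C##, E#, G##, F##. Stacked in thirds they read F##–A##–C##–E#–G##, which is a dominant ninth chord on F##.
The lowest note is A##, the third of the chord, so this is first inversion.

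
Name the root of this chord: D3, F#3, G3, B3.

G

Reordering D, F#, G, B into stacked thirds gives G–B–D–F#; the bottom of that stack, G, is the root.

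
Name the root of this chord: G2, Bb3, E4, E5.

E

The distinct letter names are G, Bb, E. Arranged as a stack of thirds they read E–G–Bb, so E is the root (an E diminished triad).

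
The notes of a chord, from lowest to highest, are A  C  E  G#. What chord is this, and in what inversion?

A minor-major seventh, root position

Reducing to letter names: A, C, E, G#. These stack in thirds as A–C–E–G# — an A minor-major seventh chord.
With the root (A) in the bass, the chord is in root position (figured bass 7).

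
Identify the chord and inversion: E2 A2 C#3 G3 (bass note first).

The distinct note names are E, A, C#, G. Stacked in thirds they read A–C#–E–G, which is a dominant seventh chord on A.
With the fifth (E) in the bass, the chord is in second inversion (figured bass 4/3).

A dominant seventh, second inversion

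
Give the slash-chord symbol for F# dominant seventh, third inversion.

F#7/E

Third inversion of F# dominant seventh has the seventh (E) in the bass. As a slash chord: F#7/E.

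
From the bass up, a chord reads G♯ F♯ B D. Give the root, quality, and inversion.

G# half-diminished seventh, root position

The pitch classes G#, F#, B, D arrange in thirds as G#–B–D–F#: a G# half-diminished seventh chord.
G# is the root of G# half-diminished seventh; root in the bass means root position (figured bass 7).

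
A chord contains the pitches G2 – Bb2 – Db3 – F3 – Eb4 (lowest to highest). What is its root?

Eb

G, Bb, Db, F, Eb are the tones of an Eb dominant ninth chord (Eb–G–Bb–Db–F), making Eb the root.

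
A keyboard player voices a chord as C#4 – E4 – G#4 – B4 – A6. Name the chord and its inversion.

The distinct note names are C#, E, G#, B, A. Stacked in thirds they read A–C#–E–G#–B, which is a major ninth chord on A.
The lowest note is C#, the third of the chord, so this is first inversion.

A major ninth, first inversion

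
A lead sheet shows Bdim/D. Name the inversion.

Bdim/D means B diminished with D in the bass. D is the third of B diminished (B–D–F), so this is first inversion.

first inversion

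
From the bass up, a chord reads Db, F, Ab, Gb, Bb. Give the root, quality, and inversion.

The distinct note names are Db, F, Ab, Gb, Bb. Stacked in thirds they read Gb–Bb–Db–F–Ab, which is a major ninth chord on Gb.
With the fifth (Db) in the bass, the chord is in second inversion.

Gb major ninth, second inversion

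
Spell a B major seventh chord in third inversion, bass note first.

The chord tones are B–D#–F#–A#. With the seventh (A#) lowest for third inversion: A#, B, D#, F#.

A#, B, D#, F#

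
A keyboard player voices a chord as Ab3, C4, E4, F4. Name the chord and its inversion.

F minor-major seventh, first inversion

The distinct note names are Ab, C, E, F. Stacked in thirds they read F–Ab–C–E, which is a minor-major seventh chord on F.
The lowest note is Ab, the third of the chord, so this is first inversion (figured bass 6/5).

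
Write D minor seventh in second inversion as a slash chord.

Second inversion of D minor seventh has the fifth (A) in the bass. As a slash chord: Dm7/A.

Dm7/A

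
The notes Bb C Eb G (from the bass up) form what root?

C

Reordering Bb, C, Eb, G into stacked thirds gives C–Eb–G–Bb; the bottom of that stack, C, is the root.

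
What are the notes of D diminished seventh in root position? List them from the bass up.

D, F, Ab, Cb

The chord tones are D–F–Ab–Cb. With the root (D) lowest for root position: D, F, Ab, Cb.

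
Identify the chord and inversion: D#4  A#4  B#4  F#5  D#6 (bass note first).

The distinct note names are D#, A#, B#, F#. Stacked in thirds they read B#–D#–F#–A#, which is a half-diminished seventh chord on B#.
With the third (D#) in the bass, the chord is in first inversion (figured bass 6/5).

B# half-diminished seventh, first inversion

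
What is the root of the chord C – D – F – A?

Reordering C, D, F, A into stacked thirds gives D–F–A–C; the bottom of that stack, D, is the root.

D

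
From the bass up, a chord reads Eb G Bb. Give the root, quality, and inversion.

The pitch classes Eb, G, Bb arrange in thirds as Eb–G–Bb: an Eb major triad.
The lowest note is Eb, the root of the chord, so this is root position (figured bass 5/3).

Eb major, root position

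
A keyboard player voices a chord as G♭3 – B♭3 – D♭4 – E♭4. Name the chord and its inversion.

Eb minor seventh, first inversion

The pitch classes Gb, Bb, Db, Eb arrange in thirds as Eb–Gb–Bb–Db: an Eb minor seventh chord.
With the third (Gb) in the bass, the chord is in first inversion (figured bass 6/5).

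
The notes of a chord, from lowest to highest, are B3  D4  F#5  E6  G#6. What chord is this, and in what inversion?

E dominant ninth, second inversion

The distinct note names are B, D, F#, E, G#. Stacked in thirds they read E–G#–B–D–F#, which is a dominant ninth chord on E.
The lowest note is B, the fifth of the chord, so this is second inversion.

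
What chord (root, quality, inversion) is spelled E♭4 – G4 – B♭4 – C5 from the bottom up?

C minor seventh, first inversion

Reducing to letter names: Eb, G, Bb, C. These stack in thirds as C–Eb–G–Bb — a C minor seventh chord.
With the third (Eb) in the bass, the chord is in first inversion (figured bass 6/5).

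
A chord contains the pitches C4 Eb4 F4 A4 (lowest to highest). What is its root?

F

C, Eb, F, A are the tones of an F dominant seventh chord (F–A–C–Eb), making F the root.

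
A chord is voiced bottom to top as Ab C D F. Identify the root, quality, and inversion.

The distinct note names are Ab, C, D, F. Stacked in thirds they read D–F–Ab–C, which is a half-diminished seventh chord on D.
Ab is the fifth of D half-diminished seventh; fifth in the bass means second inversion (figured bass 4/3).

D half-diminished seventh, second inversion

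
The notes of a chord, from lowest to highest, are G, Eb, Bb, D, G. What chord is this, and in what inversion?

Eb major seventh, first inversion

The distinct note names are G, Eb, Bb, D. Stacked in thirds they read Eb–G–Bb–D, which is a major seventh chord on Eb.
The lowest note is G, the third of the chord, so this is first inversion (figured bass 6/5).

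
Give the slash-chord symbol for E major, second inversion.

Emaj/B

Second inversion of E major has the fifth (B) in the bass. As a slash chord: Emaj/B.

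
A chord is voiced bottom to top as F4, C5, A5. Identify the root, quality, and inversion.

F major, root position

The distinct note names are F, C, A. Stacked in thirds they read F–A–C, which is a major triad on F.
F is the root of F major; root in the bass means root position (figured bass 5/3).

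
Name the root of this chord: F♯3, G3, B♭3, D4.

G

The distinct letter names are F#, G, Bb, D. Arranged as a stack of thirds they read G–Bb–D–F#, so G is the root (a G minor-major seventh chord).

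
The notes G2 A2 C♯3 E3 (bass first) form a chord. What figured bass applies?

The notes G, A, C#, E stack in thirds as A–C#–E–G — an A dominant seventh chord. The bass G is the seventh, so this is third inversion: figured 4/2.

4/2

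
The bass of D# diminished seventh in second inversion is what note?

A

D# diminished seventh is D#–F#–A–C. Second inversion places the fifth in the bass: A.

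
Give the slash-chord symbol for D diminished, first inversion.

Ddim/F

First inversion of D diminished has the third (F) in the bass. As a slash chord: Ddim/F.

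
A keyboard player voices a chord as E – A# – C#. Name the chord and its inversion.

The pitch classes E, A#, C# arrange in thirds as A#–C#–E: an A# diminished triad.
The lowest note is E, the fifth of the chord, so this is second inversion (figured bass 6/4).

A# diminished, second inversion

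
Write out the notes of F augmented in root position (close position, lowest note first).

F, A, C#

F augmented is F–A–C#. Root position puts the root (F) in the bass, with the remaining tones above: F, A, C#.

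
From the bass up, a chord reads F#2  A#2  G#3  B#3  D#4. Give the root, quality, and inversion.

G# dominant ninth, third inversion

Reducing to letter names: F#, A#, G#, B#, D#. These stack in thirds as G#–B#–D#–F#–A# — a G# dominant ninth chord.
F# is the seventh of G# dominant ninth; seventh in the bass means third inversion.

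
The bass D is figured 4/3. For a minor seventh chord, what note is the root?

G

The figures 4/3 mean the fifth of the chord is in the bass. If D is the fifth of a minor seventh chord, the root is G (chord tones G–Bb–D–F).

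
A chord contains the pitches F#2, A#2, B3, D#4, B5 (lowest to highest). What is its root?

The distinct letter names are F#, A#, B, D#. Arranged as a stack of thirds they read B–D#–F#–A#, so B is the root (a B major seventh chord).

B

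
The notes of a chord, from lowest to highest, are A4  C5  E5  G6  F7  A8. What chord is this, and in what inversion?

The pitch classes A, C, E, G, F arrange in thirds as F–A–C–E–G: an F major ninth chord.
A is the third of F major ninth; third in the bass means first inversion.

F major ninth, first inversion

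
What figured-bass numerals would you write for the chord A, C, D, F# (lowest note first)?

4/3

The notes A, C, D, F# stack in thirds as D–F#–A–C — a D dominant seventh chord. The bass A is the fifth, so this is second inversion: figured 4/3.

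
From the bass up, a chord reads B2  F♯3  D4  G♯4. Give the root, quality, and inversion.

G# half-diminished seventh, first inversion

The pitch classes B, F#, D, G# arrange in thirds as G#–B–D–F#: a G# half-diminished seventh chord.
B is the third of G# half-diminished seventh; third in the bass means first inversion (figured bass 6/5).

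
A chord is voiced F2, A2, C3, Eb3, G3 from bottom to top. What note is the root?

F

The distinct letter names are F, A, C, Eb, G. Arranged as a stack of thirds they read F–A–C–Eb–G, so F is the root (an F dominant ninth chord).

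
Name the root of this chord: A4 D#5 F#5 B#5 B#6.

Reordering A, D#, F#, B# into stacked thirds gives B#–D#–F#–A; the bottom of that stack, B#, is the root.

B#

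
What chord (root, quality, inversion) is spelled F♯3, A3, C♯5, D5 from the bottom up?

The pitch classes F#, A, C#, D arrange in thirds as D–F#–A–C#: a D major seventh chord.
F# is the third of D major seventh; third in the bass means first inversion (figured bass 6/5).

D major seventh, first inversion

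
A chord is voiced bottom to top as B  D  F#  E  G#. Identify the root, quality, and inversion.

E dominant ninth, second inversion

The distinct note names are B, D, F#, E, G#. Stacked in thirds they read E–G#–B–D–F#, which is a dominant ninth chord on E.
With the fifth (B) in the bass, the chord is in second inversion.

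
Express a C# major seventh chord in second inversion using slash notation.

C#maj7/G#

Second inversion of C# major seventh has the fifth (G#) in the bass. As a slash chord: C#maj7/G#.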